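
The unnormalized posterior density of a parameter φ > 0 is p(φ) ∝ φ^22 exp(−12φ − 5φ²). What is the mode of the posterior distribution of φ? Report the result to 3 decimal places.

ℓ'(φ) = 22/φ − 12 − 10φ. Setting this to zero and multiplying by φ: 10φ² + 12φ − 22 = 0.
φ = (−12 + √(12² + 4·10·22)) / (2·10) = (−12 + √1024) / 20 = (−12 + 32)/20 = 1.
ℓ''(φ) = −22/φ² − 10 < 0, confirming a maximum.

φ̂_MAP = 1.000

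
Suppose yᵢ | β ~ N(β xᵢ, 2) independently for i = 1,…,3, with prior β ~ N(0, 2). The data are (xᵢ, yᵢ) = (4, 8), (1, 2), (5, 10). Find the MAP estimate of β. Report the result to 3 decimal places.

β̂_MAP = 1.953

log p(β | y) = −Σ(yᵢ − βxᵢ)²/(2·2) − β²/(2·2) + const.
Setting the derivative to zero: Σxᵢ(yᵢ − βxᵢ)/2 − β/2 = 0, so β = Σxᵢyᵢ / (Σxᵢ² + σ²/τ²).
Σxᵢyᵢ = 4·8 + 1·2 + 5·10 = 84; Σxᵢ² = 42; σ²/τ² = 1.
β̂_MAP = 84 / (42 + 1) = 84/43 ≈ 1.953.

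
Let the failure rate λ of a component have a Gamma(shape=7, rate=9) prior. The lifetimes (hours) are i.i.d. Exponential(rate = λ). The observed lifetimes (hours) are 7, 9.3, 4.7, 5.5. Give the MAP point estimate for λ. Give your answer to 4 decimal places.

λ̂_MAP = 0.2817

The Exponential(rate=λ) likelihood is ∝ λ^n e^(−λΣtᵢ). Here n = 4 and Σtᵢ = 7 + 9.3 + 4.7 + 5.5 = 26.5.
Posterior ∝ λ^6e^(−9λ) · λ^4e^(−26.5λ) = λ^10e^(−35.5λ), i.e. Gamma(11, 35.5).
Mode = (a−1)/b = 10/35.5 ≈ 0.2817.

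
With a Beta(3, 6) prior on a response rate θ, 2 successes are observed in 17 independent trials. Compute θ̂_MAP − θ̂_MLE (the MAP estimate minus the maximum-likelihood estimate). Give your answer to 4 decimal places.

MAP − MLE = 0.0490

Posterior is Beta(5, 21); MAP = (5−1)/(26−2) = 4/24 ≈ 0.16667.
MLE ignores the prior: θ̂_MLE = k/n = 2/17 ≈ 0.11765.
Difference = 4/24 − 2/17 = 5/102 ≈ 0.0490.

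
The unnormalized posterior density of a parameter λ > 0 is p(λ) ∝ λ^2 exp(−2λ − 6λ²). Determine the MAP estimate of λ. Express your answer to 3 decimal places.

ℓ'(λ) = 2/λ − 2 − 12λ. Setting this to zero and multiplying by λ: 12λ² + 2λ − 2 = 0.
λ = (−2 + √(2² + 4·12·2)) / (2·12) = (−2 + √100) / 24 = (−2 + 10)/24 = 1/3.
ℓ''(λ) = −2/λ² − 12 < 0, confirming a maximum.

λ̂_MAP = 0.333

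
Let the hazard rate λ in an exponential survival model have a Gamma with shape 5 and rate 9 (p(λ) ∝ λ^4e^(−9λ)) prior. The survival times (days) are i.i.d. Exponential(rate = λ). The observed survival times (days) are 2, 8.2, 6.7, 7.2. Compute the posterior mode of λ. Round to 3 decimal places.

λ̂_MAP = 0.242

The Exponential(rate=λ) likelihood is ∝ λ^n e^(−λΣtᵢ). Here n = 4 and Σtᵢ = 2 + 8.2 + 6.7 + 7.2 = 24.1.
Posterior ∝ λ^4e^(−9λ) · λ^4e^(−24.1λ) = λ^8e^(−33.1λ), i.e. Gamma(9, 33.1).
Mode = (a−1)/b = 8/33.1 ≈ 0.242.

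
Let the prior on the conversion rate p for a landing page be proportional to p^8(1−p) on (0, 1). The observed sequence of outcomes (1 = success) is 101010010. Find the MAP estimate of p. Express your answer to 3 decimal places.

The prior density ∝ p^8(1−p)^1 is the kernel of Beta(9, 2).
Data: 4 successes in 9 trials (from the sequence). The binomial likelihood contributes p^4(1−p)^5, so the posterior is Beta(9+4, 2+5) = Beta(13, 7).
For Beta(a, b) with a, b > 1 the mode is (a−1)/(a+b−2) = 12/18 ≈ 0.667.

p̂_MAP = 0.667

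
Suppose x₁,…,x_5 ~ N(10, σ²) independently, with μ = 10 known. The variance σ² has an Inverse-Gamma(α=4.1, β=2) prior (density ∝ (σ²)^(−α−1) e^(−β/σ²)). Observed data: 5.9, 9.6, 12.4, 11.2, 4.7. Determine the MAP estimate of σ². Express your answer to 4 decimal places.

Sum of squared deviations about the known mean: SS = (5.9−10)² + (9.6−10)² + (12.4−10)² + (11.2−10)² + (4.7−10)² = 52.26.
The Normal likelihood contributes (σ²)^(−n/2) exp(−SS/(2σ²)), so the posterior is Inverse-Gamma(α + n/2, β + SS/2) = Inverse-Gamma(6.6, 28.13).
The mode of Inverse-Gamma(a, b) is b/(a+1) = 28.13/7.6 ≈ 3.7013.

σ̂²_MAP = 3.7013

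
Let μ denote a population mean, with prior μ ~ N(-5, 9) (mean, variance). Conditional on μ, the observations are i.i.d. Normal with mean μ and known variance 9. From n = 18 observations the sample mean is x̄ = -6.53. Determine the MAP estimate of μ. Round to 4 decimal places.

μ̂_MAP = -6.4495

n = 18, x̄ = -6.53.
For a Normal prior and Normal likelihood with known variance, the posterior is Normal; its mode equals its mean, the precision-weighted average.
Prior precision 1/σ₀² = 1/9; data precision n/σ² = 18/9 = 2.
μ̂ = ((1/9)·(-5) + 2·(-6.53)) / (1/9 + 2) = (-6127/450)/(19/9) = -6127/950 ≈ -6.4495.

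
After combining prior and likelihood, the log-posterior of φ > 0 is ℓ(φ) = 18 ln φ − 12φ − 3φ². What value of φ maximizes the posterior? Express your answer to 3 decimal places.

ℓ'(φ) = 18/φ − 12 − 6φ. Setting this to zero and multiplying by φ: 6φ² + 12φ − 18 = 0.
φ = (−12 + √(12² + 4·6·18)) / (2·6) = (−12 + √576) / 12 = (−12 + 24)/12 = 1.
ℓ''(φ) = −18/φ² − 6 < 0, confirming a maximum.

φ̂_MAP = 1.000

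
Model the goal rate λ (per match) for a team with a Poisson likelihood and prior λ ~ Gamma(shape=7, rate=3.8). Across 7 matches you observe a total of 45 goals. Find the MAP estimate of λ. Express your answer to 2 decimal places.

λ̂_MAP = 4.72

Σxᵢ = 45, n = 7.
Posterior ∝ λ^6e^(−3.8λ) · λ^45e^(−7λ) = λ^51e^(−10.8λ), i.e. Gamma(shape=52, rate=10.8).
The mode of a Gamma(a, b) with a ≥ 1 (shape–rate) is (a−1)/b = 51/10.8 ≈ 4.72.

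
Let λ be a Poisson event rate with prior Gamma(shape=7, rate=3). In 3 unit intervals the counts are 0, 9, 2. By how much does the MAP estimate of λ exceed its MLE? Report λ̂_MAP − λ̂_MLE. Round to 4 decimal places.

Σxᵢ = 11. Posterior is Gamma(18, 6); MAP = (18−1)/6 = 17/6 ≈ 2.83333.
MLE = x̄ = 11/3 ≈ 3.66667.
Difference = 17/6 − 11/3 = -5/6 ≈ -0.8333.

MAP − MLE = -0.8333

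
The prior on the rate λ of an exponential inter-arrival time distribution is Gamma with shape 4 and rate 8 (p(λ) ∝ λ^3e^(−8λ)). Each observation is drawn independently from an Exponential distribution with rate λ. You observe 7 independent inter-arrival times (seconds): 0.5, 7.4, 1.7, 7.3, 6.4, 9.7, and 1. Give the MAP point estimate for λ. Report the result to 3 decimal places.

λ̂_MAP = 0.238

The Exponential(rate=λ) likelihood is ∝ λ^n e^(−λΣtᵢ). Here n = 7 and Σtᵢ = 0.5 + 7.4 + 1.7 + 7.3 + 6.4 + 9.7 + 1 = 34.
Posterior ∝ λ^3e^(−8λ) · λ^7e^(−34λ) = λ^10e^(−42λ), i.e. Gamma(11, 42).
Mode = (a−1)/b = 10/42 ≈ 0.238.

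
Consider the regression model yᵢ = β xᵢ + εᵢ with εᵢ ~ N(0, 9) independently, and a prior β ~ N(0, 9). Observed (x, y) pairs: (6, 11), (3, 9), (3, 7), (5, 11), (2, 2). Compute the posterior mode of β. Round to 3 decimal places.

log p(β | y) = −Σ(yᵢ − βxᵢ)²/(2·9) − β²/(2·9) + const.
Setting the derivative to zero: Σxᵢ(yᵢ − βxᵢ)/9 − β/9 = 0, so β = Σxᵢyᵢ / (Σxᵢ² + σ²/τ²).
Σxᵢyᵢ = 6·11 + 3·9 + 3·7 + 5·11 + 2·2 = 173; Σxᵢ² = 83; σ²/τ² = 1.
β̂_MAP = 173 / (83 + 1) = 173/84 ≈ 2.060.

β̂_MAP = 2.060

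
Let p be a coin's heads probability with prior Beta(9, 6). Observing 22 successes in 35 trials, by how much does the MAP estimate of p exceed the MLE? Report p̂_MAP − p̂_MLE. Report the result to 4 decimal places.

Posterior is Beta(31, 19); MAP = (31−1)/(50−2) = 30/48 ≈ 0.62500.
MLE ignores the prior: p̂_MLE = k/n = 22/35 ≈ 0.62857.
Difference = 30/48 − 22/35 = -1/280 ≈ -0.0036.

MAP − MLE = -0.0036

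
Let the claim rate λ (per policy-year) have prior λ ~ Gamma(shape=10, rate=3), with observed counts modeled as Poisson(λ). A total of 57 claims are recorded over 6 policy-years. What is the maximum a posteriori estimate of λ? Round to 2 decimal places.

Σxᵢ = 57, n = 6.
Posterior ∝ λ^9e^(−3λ) · λ^57e^(−6λ) = λ^66e^(−9λ), i.e. Gamma(shape=67, rate=9).
The mode of a Gamma(a, b) with a ≥ 1 (shape–rate) is (a−1)/b = 66/9 ≈ 7.33.

λ̂_MAP = 7.33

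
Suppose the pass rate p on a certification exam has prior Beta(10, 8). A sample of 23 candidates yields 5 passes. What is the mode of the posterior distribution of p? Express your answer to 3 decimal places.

p̂_MAP = 0.359

Prior: Beta(10, 8).
Data: 5 successes in 23 trials. The binomial likelihood contributes p^5(1−p)^18, so the posterior is Beta(10+5, 8+18) = Beta(15, 26).
For Beta(a, b) with a, b > 1 the mode is (a−1)/(a+b−2) = 14/39 ≈ 0.359.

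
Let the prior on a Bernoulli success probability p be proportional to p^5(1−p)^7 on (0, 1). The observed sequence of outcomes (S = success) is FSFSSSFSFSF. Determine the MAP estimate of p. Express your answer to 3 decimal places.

p̂_MAP = 0.478

The prior density ∝ p^5(1−p)^7 is the kernel of Beta(6, 8).
Data: 6 successes in 11 trials (from the sequence). The binomial likelihood contributes p^6(1−p)^5, so the posterior is Beta(6+6, 8+5) = Beta(12, 13).
For Beta(a, b) with a, b > 1 the mode is (a−1)/(a+b−2) = 11/23 ≈ 0.478.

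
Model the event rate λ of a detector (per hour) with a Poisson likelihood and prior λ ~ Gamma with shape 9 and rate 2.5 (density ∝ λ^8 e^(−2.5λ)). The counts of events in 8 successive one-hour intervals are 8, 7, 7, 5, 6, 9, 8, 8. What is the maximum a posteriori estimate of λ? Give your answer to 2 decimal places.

λ̂_MAP = 6.29

Σxᵢ = 8+7+7+5+6+9+8+8 = 58, with n = 8.
Posterior ∝ λ^8e^(−2.5λ) · λ^58e^(−8λ) = λ^66e^(−10.5λ), i.e. Gamma(shape=67, rate=10.5).
The mode of a Gamma(a, b) with a ≥ 1 (shape–rate) is (a−1)/b = 66/10.5 ≈ 6.29.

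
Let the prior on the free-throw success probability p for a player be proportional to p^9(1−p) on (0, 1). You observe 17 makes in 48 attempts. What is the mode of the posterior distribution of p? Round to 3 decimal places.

p̂_MAP = 0.448

The prior density ∝ p^9(1−p)^1 is the kernel of Beta(10, 2).
Data: 17 successes in 48 trials. The binomial likelihood contributes p^17(1−p)^31, so the posterior is Beta(10+17, 2+31) = Beta(27, 33).
For Beta(a, b) with a, b > 1 the mode is (a−1)/(a+b−2) = 26/58 ≈ 0.448.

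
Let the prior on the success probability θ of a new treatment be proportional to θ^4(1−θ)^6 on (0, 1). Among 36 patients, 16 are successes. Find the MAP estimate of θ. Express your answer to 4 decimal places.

θ̂_MAP = 0.4348

The prior density ∝ θ^4(1−θ)^6 is the kernel of Beta(5, 7).
Data: 16 successes in 36 trials. The binomial likelihood contributes θ^16(1−θ)^20, so the posterior is Beta(5+16, 7+20) = Beta(21, 27).
For Beta(a, b) with a, b > 1 the mode is (a−1)/(a+b−2) = 20/46 ≈ 0.4348.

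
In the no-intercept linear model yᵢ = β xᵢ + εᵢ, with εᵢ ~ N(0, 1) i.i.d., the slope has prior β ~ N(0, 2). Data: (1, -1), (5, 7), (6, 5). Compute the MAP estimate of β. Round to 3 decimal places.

log p(β | y) = −Σ(yᵢ − βxᵢ)²/(2·1) − β²/(2·2) + const.
Setting the derivative to zero: Σxᵢ(yᵢ − βxᵢ)/1 − β/2 = 0, so β = Σxᵢyᵢ / (Σxᵢ² + σ²/τ²).
Σxᵢyᵢ = 1·(-1) + 5·7 + 6·5 = 64; Σxᵢ² = 62; σ²/τ² = 0.5.
β̂_MAP = 64 / (62 + 0.5) = 64/62.5 ≈ 1.024.

β̂_MAP = 1.024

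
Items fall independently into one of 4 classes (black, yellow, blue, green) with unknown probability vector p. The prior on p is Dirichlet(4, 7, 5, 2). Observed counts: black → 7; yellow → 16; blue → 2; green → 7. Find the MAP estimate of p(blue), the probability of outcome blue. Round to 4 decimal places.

MAP estimate of p(blue) = 0.1304

The posterior is Dirichlet(αᵢ + nᵢ) = Dirichlet(11, 23, 7, 9).
For a Dirichlet(a₁,…,a_K) with all aᵢ > 1, the mode has j-th component (aⱼ − 1)/(Σaᵢ − K).
Here Σaᵢ = 50 and K = 4, so p(blue) = (7 − 1)/(50 − 4) = 6/46 ≈ 0.1304.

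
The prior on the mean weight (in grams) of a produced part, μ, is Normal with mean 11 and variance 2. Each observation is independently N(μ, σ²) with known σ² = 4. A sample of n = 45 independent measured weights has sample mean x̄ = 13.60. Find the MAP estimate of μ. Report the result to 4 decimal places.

n = 45, x̄ = 13.60.
For a Normal prior and Normal likelihood with known variance, the posterior is Normal; its mode equals its mean, the precision-weighted average.
Prior precision 1/σ₀² = 1/2 = 0.5; data precision n/σ² = 45/4 = 11.25.
μ̂ = (0.5·11 + 11.25·13.6) / (0.5 + 11.25) = 158.5/11.75 = 634/47 ≈ 13.4894.

μ̂_MAP = 13.4894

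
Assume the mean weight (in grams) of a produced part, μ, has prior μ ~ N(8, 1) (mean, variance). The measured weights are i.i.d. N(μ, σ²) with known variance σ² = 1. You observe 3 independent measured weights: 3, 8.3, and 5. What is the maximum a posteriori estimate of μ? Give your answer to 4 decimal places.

μ̂_MAP = 6.0750

n = 3; x̄ = (3 + 8.3 + 5)/3 = 16.3/3 = 163/30 ≈ 5.4333.
For a Normal prior and Normal likelihood with known variance, the posterior is Normal; its mode equals its mean, the precision-weighted average.
Prior precision 1/σ₀² = 1/1 = 1; data precision n/σ² = 3/1 = 3.
μ̂ = (1·8 + 3·(163/30)) / (1 + 3) = 24.3/4 = 6.0750.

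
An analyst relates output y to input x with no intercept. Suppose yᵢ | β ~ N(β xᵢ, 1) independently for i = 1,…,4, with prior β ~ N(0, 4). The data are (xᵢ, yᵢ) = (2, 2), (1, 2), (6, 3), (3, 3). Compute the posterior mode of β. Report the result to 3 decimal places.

β̂_MAP = 0.657

log p(β | y) = −Σ(yᵢ − βxᵢ)²/(2·1) − β²/(2·4) + const.
Setting the derivative to zero: Σxᵢ(yᵢ − βxᵢ)/1 − β/4 = 0, so β = Σxᵢyᵢ / (Σxᵢ² + σ²/τ²).
Σxᵢyᵢ = 2·2 + 1·2 + 6·3 + 3·3 = 33; Σxᵢ² = 50; σ²/τ² = 0.25.
β̂_MAP = 33 / (50 + 0.25) = 33/50.25 ≈ 0.657.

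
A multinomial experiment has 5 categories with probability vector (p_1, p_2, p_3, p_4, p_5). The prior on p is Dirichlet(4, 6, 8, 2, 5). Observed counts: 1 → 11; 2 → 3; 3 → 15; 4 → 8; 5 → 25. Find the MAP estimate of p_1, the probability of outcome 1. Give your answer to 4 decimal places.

MAP estimate: 0.1707

The posterior is Dirichlet(αᵢ + nᵢ) = Dirichlet(15, 9, 23, 10, 30).
For a Dirichlet(a₁,…,a_K) with all aᵢ > 1, the mode has j-th component (aⱼ − 1)/(Σaᵢ − K).
Here Σaᵢ = 87 and K = 5, so p_1 = (15 − 1)/(87 − 5) = 14/82 ≈ 0.1707.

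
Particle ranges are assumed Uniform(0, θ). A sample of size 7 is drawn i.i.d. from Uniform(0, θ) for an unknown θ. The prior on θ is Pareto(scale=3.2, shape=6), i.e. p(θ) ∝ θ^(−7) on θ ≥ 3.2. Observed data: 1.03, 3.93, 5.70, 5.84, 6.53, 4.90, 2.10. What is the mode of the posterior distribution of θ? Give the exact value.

The Uniform(0, θ) likelihood is θ^(−n) for θ ≥ max(xᵢ), zero otherwise. Here max(xᵢ) = 6.53.
Posterior ∝ θ^(−7) · θ^(−7) = θ^(−14) on θ ≥ max(3.2, 6.53) = 6.53.
This density is strictly decreasing in θ, so the posterior mode lies at the lower boundary of the support.

θ̂_MAP = 6.53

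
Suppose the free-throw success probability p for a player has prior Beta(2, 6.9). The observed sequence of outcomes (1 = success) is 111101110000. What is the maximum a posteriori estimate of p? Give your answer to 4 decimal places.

Prior: Beta(2, 6.9).
Data: 7 successes in 12 trials (from the sequence). The binomial likelihood contributes p^7(1−p)^5, so the posterior is Beta(2+7, 6.9+5) = Beta(9, 11.9).
For Beta(a, b) with a, b > 1 the mode is (a−1)/(a+b−2) = 8/18.9 ≈ 0.4233.

p̂_MAP = 0.4233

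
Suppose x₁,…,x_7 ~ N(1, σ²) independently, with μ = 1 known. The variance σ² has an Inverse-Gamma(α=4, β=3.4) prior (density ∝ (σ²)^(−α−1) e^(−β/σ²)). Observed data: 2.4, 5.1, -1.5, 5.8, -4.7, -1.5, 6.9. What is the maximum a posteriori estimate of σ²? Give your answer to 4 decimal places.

σ̂²_MAP = 7.5535

Sum of squared deviations about the known mean: SS = (2.4−1)² + (5.1−1)² + (-1.5−1)² + (5.8−1)² + (-4.7−1)² + (-1.5−1)² + (6.9−1)² = 121.61.
The Normal likelihood contributes (σ²)^(−n/2) exp(−SS/(2σ²)), so the posterior is Inverse-Gamma(α + n/2, β + SS/2) = Inverse-Gamma(7.5, 64.205).
The mode of Inverse-Gamma(a, b) is b/(a+1) = 64.205/8.5 ≈ 7.5535.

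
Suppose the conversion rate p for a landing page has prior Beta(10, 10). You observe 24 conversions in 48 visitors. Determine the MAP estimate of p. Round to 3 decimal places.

Prior: Beta(10, 10).
Data: 24 successes in 48 trials. The binomial likelihood contributes p^24(1−p)^24, so the posterior is Beta(10+24, 10+24) = Beta(34, 34).
For Beta(a, b) with a, b > 1 the mode is (a−1)/(a+b−2) = 33/66 ≈ 0.500.

p̂_MAP = 0.500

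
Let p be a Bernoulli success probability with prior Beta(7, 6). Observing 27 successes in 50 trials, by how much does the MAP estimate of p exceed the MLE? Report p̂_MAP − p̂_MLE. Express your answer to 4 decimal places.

Posterior is Beta(34, 29); MAP = (34−1)/(63−2) = 33/61 ≈ 0.54098.
MLE ignores the prior: p̂_MLE = k/n = 27/50 ≈ 0.54000.
Difference = 33/61 − 27/50 = 3/3050 ≈ 0.0010.

MAP − MLE = 0.0010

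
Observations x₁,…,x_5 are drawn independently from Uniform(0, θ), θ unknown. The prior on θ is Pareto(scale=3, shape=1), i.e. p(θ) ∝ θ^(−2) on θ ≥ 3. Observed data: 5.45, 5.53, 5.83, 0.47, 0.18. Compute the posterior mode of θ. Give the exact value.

The Uniform(0, θ) likelihood is θ^(−n) for θ ≥ max(xᵢ), zero otherwise. Here max(xᵢ) = 5.83.
Posterior ∝ θ^(−2) · θ^(−5) = θ^(−7) on θ ≥ max(3, 5.83) = 5.83.
This density is strictly decreasing in θ, so the posterior mode lies at the lower boundary of the support.

θ̂_MAP = 5.83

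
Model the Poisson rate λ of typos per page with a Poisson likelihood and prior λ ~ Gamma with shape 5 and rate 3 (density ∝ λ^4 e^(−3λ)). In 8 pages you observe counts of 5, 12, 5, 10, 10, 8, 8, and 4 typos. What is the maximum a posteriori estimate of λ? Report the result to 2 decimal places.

λ̂_MAP = 6.00

Σxᵢ = 5+12+5+10+10+8+8+4 = 62, with n = 8.
Posterior ∝ λ^4e^(−3λ) · λ^62e^(−8λ) = λ^66e^(−11λ), i.e. Gamma(shape=67, rate=11).
The mode of a Gamma(a, b) with a ≥ 1 (shape–rate) is (a−1)/b = 66/11 ≈ 6.00.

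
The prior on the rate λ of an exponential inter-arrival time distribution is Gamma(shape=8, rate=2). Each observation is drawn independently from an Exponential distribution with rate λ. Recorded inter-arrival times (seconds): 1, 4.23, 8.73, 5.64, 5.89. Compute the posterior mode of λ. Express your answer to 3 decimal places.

The Exponential(rate=λ) likelihood is ∝ λ^n e^(−λΣtᵢ). Here n = 5 and Σtᵢ = 1 + 4.23 + 8.73 + 5.64 + 5.89 = 25.49.
Posterior ∝ λ^7e^(−2λ) · λ^5e^(−25.49λ) = λ^12e^(−27.49λ), i.e. Gamma(13, 27.49).
Mode = (a−1)/b = 12/27.49 ≈ 0.437.

λ̂_MAP = 0.437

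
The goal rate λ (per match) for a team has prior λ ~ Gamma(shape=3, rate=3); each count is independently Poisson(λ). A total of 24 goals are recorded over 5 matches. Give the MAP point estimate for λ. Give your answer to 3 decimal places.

λ̂_MAP = 3.250

Σxᵢ = 24, n = 5.
Posterior ∝ λ^2e^(−3λ) · λ^24e^(−5λ) = λ^26e^(−8λ), i.e. Gamma(shape=27, rate=8).
The mode of a Gamma(a, b) with a ≥ 1 (shape–rate) is (a−1)/b = 26/8 ≈ 3.250.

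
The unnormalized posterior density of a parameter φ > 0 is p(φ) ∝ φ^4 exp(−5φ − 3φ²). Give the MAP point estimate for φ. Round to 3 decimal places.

ℓ'(φ) = 4/φ − 5 − 6φ. Setting this to zero and multiplying by φ: 6φ² + 5φ − 4 = 0.
φ = (−5 + √(5² + 4·6·4)) / (2·6) = (−5 + √121) / 12 = (−5 + 11)/12 = 1/2.
ℓ''(φ) = −4/φ² − 6 < 0, confirming a maximum.

φ̂_MAP = 0.500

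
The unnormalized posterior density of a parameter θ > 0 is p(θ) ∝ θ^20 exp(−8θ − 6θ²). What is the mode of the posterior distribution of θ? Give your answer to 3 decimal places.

θ̂_MAP = 1.000

ℓ'(θ) = 20/θ − 8 − 12θ. Setting this to zero and multiplying by θ: 12θ² + 8θ − 20 = 0.
θ = (−8 + √(8² + 4·12·20)) / (2·12) = (−8 + √1024) / 24 = (−8 + 32)/24 = 1.
ℓ''(θ) = −20/θ² − 12 < 0, confirming a maximum.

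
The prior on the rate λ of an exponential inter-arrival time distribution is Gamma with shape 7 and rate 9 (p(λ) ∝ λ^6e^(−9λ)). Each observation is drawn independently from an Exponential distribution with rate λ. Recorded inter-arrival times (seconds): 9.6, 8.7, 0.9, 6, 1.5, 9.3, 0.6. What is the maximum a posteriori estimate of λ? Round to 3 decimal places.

The Exponential(rate=λ) likelihood is ∝ λ^n e^(−λΣtᵢ). Here n = 7 and Σtᵢ = 9.6 + 8.7 + 0.9 + 6 + 1.5 + 9.3 + 0.6 = 36.6.
Posterior ∝ λ^6e^(−9λ) · λ^7e^(−36.6λ) = λ^13e^(−45.6λ), i.e. Gamma(14, 45.6).
Mode = (a−1)/b = 13/45.6 ≈ 0.285.

λ̂_MAP = 0.285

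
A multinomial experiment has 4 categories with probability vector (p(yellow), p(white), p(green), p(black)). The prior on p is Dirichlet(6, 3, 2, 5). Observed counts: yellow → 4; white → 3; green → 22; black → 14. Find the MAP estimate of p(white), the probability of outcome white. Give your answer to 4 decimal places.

The posterior is Dirichlet(αᵢ + nᵢ) = Dirichlet(10, 6, 24, 19).
For a Dirichlet(a₁,…,a_K) with all aᵢ > 1, the mode has j-th component (aⱼ − 1)/(Σaᵢ − K).
Here Σaᵢ = 59 and K = 4, so p(white) = (6 − 1)/(59 − 4) = 5/55 ≈ 0.0909.

MAP estimate of p(white) = 0.0909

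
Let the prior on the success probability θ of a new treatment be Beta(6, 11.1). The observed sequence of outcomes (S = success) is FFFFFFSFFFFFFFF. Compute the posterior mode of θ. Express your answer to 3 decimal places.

θ̂_MAP = 0.199

Prior: Beta(6, 11.1).
Data: 1 success in 15 trials (from the sequence). The binomial likelihood contributes θ(1−θ)^14, so the posterior is Beta(6+1, 11.1+14) = Beta(7, 25.1).
For Beta(a, b) with a, b > 1 the mode is (a−1)/(a+b−2) = 6/30.1 ≈ 0.199.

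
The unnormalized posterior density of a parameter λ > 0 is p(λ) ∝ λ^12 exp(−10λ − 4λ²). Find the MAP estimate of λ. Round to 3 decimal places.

λ̂_MAP = 0.750

ℓ'(λ) = 12/λ − 10 − 8λ. Setting this to zero and multiplying by λ: 8λ² + 10λ − 12 = 0.
λ = (−10 + √(10² + 4·8·12)) / (2·8) = (−10 + √484) / 16 = (−10 + 22)/16 = 3/4.
ℓ''(λ) = −12/λ² − 8 < 0, confirming a maximum.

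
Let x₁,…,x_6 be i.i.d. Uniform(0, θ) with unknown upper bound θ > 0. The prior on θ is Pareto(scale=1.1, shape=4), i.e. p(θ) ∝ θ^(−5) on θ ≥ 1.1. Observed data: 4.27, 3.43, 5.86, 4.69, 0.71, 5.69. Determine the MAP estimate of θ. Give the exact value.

The Uniform(0, θ) likelihood is θ^(−n) for θ ≥ max(xᵢ), zero otherwise. Here max(xᵢ) = 5.86.
Posterior ∝ θ^(−5) · θ^(−6) = θ^(−11) on θ ≥ max(1.1, 5.86) = 5.86.
This density is strictly decreasing in θ, so the posterior mode lies at the lower boundary of the support.

θ̂_MAP = 5.86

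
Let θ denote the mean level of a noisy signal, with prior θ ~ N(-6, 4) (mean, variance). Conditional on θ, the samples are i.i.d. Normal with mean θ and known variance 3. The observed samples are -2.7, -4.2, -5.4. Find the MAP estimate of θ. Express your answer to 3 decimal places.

n = 3; x̄ = ((-2.7) + (-4.2) + (-5.4))/3 = -12.3/3 = -4.1.
For a Normal prior and Normal likelihood with known variance, the posterior is Normal; its mode equals its mean, the precision-weighted average.
Prior precision 1/σ₀² = 1/4 = 0.25; data precision n/σ² = 3/3 = 1.
θ̂ = (0.25·(-6) + 1·(-4.1)) / (0.25 + 1) = (-5.6)/1.25 = -4.480.

θ̂_MAP = -4.480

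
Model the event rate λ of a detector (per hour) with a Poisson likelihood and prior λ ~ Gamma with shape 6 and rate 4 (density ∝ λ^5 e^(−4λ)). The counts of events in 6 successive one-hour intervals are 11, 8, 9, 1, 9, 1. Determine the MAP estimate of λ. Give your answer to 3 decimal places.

Σxᵢ = 11+8+9+1+9+1 = 39, with n = 6.
Posterior ∝ λ^5e^(−4λ) · λ^39e^(−6λ) = λ^44e^(−10λ), i.e. Gamma(shape=45, rate=10).
The mode of a Gamma(a, b) with a ≥ 1 (shape–rate) is (a−1)/b = 44/10 ≈ 4.400.

λ̂_MAP = 4.400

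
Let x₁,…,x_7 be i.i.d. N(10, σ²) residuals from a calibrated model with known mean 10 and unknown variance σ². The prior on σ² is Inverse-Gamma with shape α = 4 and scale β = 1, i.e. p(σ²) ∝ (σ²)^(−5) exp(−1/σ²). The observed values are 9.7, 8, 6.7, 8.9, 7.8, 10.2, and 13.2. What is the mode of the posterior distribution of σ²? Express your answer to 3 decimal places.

σ̂²_MAP = 1.959

Sum of squared deviations about the known mean: SS = (9.7−10)² + (8−10)² + (6.7−10)² + (8.9−10)² + (7.8−10)² + (10.2−10)² + (13.2−10)² = 31.31.
The Normal likelihood contributes (σ²)^(−n/2) exp(−SS/(2σ²)), so the posterior is Inverse-Gamma(α + n/2, β + SS/2) = Inverse-Gamma(7.5, 16.655).
The mode of Inverse-Gamma(a, b) is b/(a+1) = 16.655/8.5 ≈ 1.959.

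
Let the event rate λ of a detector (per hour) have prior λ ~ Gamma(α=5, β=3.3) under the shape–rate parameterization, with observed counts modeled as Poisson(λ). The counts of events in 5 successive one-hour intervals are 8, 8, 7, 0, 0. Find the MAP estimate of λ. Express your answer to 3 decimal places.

Σxᵢ = 8+8+7+0+0 = 23, with n = 5.
Posterior ∝ λ^4e^(−3.3λ) · λ^23e^(−5λ) = λ^27e^(−8.3λ), i.e. Gamma(shape=28, rate=8.3).
The mode of a Gamma(a, b) with a ≥ 1 (shape–rate) is (a−1)/b = 27/8.3 ≈ 3.253.

λ̂_MAP = 3.253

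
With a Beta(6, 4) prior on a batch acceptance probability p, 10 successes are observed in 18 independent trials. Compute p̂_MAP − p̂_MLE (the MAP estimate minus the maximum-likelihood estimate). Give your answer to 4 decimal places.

MAP − MLE = 0.0214

Posterior is Beta(16, 12); MAP = (16−1)/(28−2) = 15/26 ≈ 0.57692.
MLE ignores the prior: p̂_MLE = k/n = 10/18 ≈ 0.55556.
Difference = 15/26 − 10/18 = 5/234 ≈ 0.0214.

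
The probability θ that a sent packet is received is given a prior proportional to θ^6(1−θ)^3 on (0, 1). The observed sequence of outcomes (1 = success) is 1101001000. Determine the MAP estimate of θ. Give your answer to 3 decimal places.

θ̂_MAP = 0.526

The prior density ∝ θ^6(1−θ)^3 is the kernel of Beta(7, 4).
Data: 4 successes in 10 trials (from the sequence). The binomial likelihood contributes θ^4(1−θ)^6, so the posterior is Beta(7+4, 4+6) = Beta(11, 10).
For Beta(a, b) with a, b > 1 the mode is (a−1)/(a+b−2) = 10/19 ≈ 0.526.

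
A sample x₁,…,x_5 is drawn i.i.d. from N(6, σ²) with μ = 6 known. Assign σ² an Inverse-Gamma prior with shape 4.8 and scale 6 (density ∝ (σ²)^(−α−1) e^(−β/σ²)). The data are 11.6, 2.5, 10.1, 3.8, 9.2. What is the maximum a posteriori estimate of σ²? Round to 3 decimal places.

Sum of squared deviations about the known mean: SS = (11.6−6)² + (2.5−6)² + (10.1−6)² + (3.8−6)² + (9.2−6)² = 75.5.
The Normal likelihood contributes (σ²)^(−n/2) exp(−SS/(2σ²)), so the posterior is Inverse-Gamma(α + n/2, β + SS/2) = Inverse-Gamma(7.3, 43.75).
The mode of Inverse-Gamma(a, b) is b/(a+1) = 43.75/8.3 ≈ 5.271.

σ̂²_MAP = 5.271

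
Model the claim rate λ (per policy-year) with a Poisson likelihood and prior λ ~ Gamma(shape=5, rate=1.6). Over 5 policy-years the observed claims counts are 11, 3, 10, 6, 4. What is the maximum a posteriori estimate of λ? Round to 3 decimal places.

λ̂_MAP = 5.758

Σxᵢ = 11+3+10+6+4 = 34, with n = 5.
Posterior ∝ λ^4e^(−1.6λ) · λ^34e^(−5λ) = λ^38e^(−6.6λ), i.e. Gamma(shape=39, rate=6.6).
The mode of a Gamma(a, b) with a ≥ 1 (shape–rate) is (a−1)/b = 38/6.6 ≈ 5.758.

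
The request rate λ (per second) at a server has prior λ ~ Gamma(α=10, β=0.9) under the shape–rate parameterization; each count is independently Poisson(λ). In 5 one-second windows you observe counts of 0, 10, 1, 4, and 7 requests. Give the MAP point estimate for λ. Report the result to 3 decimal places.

Σxᵢ = 0+10+1+4+7 = 22, with n = 5.
Posterior ∝ λ^9e^(−0.9λ) · λ^22e^(−5λ) = λ^31e^(−5.9λ), i.e. Gamma(shape=32, rate=5.9).
The mode of a Gamma(a, b) with a ≥ 1 (shape–rate) is (a−1)/b = 31/5.9 ≈ 5.254.

λ̂_MAP = 5.254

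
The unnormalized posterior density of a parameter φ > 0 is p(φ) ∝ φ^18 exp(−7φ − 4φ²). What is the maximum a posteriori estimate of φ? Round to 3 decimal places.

φ̂_MAP = 1.125

ℓ'(φ) = 18/φ − 7 − 8φ. Setting this to zero and multiplying by φ: 8φ² + 7φ − 18 = 0.
φ = (−7 + √(7² + 4·8·18)) / (2·8) = (−7 + √625) / 16 = (−7 + 25)/16 = 9/8.
ℓ''(φ) = −18/φ² − 8 < 0, confirming a maximum.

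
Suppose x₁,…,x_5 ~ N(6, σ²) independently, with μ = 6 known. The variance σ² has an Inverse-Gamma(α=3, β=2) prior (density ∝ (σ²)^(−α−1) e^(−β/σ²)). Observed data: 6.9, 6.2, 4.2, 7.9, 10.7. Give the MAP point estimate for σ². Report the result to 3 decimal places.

σ̂²_MAP = 2.599

Sum of squared deviations about the known mean: SS = (6.9−6)² + (6.2−6)² + (4.2−6)² + (7.9−6)² + (10.7−6)² = 29.79.
The Normal likelihood contributes (σ²)^(−n/2) exp(−SS/(2σ²)), so the posterior is Inverse-Gamma(α + n/2, β + SS/2) = Inverse-Gamma(5.5, 16.895).
The mode of Inverse-Gamma(a, b) is b/(a+1) = 16.895/6.5 ≈ 2.599.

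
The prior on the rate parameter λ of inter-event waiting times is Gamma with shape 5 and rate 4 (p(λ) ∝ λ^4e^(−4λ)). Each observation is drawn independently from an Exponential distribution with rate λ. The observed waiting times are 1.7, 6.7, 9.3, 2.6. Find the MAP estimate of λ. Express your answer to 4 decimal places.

The Exponential(rate=λ) likelihood is ∝ λ^n e^(−λΣtᵢ). Here n = 4 and Σtᵢ = 1.7 + 6.7 + 9.3 + 2.6 = 20.3.
Posterior ∝ λ^4e^(−4λ) · λ^4e^(−20.3λ) = λ^8e^(−24.3λ), i.e. Gamma(9, 24.3).
Mode = (a−1)/b = 8/24.3 ≈ 0.3292.

λ̂_MAP = 0.3292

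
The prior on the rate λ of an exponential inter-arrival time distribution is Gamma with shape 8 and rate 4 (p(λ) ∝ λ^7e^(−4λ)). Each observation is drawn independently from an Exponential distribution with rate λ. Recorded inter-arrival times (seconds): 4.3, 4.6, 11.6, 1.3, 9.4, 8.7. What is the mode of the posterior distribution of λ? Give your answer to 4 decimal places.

The Exponential(rate=λ) likelihood is ∝ λ^n e^(−λΣtᵢ). Here n = 6 and Σtᵢ = 4.3 + 4.6 + 11.6 + 1.3 + 9.4 + 8.7 = 39.9.
Posterior ∝ λ^7e^(−4λ) · λ^6e^(−39.9λ) = λ^13e^(−43.9λ), i.e. Gamma(14, 43.9).
Mode = (a−1)/b = 13/43.9 ≈ 0.2961.

λ̂_MAP = 0.2961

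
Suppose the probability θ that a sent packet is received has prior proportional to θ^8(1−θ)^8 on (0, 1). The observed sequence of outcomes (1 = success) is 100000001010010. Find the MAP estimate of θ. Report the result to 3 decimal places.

The prior density ∝ θ^8(1−θ)^8 is the kernel of Beta(9, 9).
Data: 4 successes in 15 trials (from the sequence). The binomial likelihood contributes θ^4(1−θ)^11, so the posterior is Beta(9+4, 9+11) = Beta(13, 20).
For Beta(a, b) with a, b > 1 the mode is (a−1)/(a+b−2) = 12/31 ≈ 0.387.

θ̂_MAP = 0.387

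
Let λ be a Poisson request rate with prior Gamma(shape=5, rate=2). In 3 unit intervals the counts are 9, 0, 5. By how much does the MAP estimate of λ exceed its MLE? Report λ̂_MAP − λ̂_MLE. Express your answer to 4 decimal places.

Σxᵢ = 14. Posterior is Gamma(19, 5); MAP = (19−1)/5 = 18/5 ≈ 3.60000.
MLE = x̄ = 14/3 ≈ 4.66667.
Difference = 18/5 − 14/3 = -16/15 ≈ -1.0667.

MAP − MLE = -1.0667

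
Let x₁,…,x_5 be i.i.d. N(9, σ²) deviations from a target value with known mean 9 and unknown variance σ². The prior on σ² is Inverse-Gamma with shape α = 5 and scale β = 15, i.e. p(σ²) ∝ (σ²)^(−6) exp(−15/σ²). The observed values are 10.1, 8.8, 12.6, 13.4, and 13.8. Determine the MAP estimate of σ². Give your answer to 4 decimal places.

σ̂²_MAP = 5.0947

Sum of squared deviations about the known mean: SS = (10.1−9)² + (8.8−9)² + (12.6−9)² + (13.4−9)² + (13.8−9)² = 56.61.
The Normal likelihood contributes (σ²)^(−n/2) exp(−SS/(2σ²)), so the posterior is Inverse-Gamma(α + n/2, β + SS/2) = Inverse-Gamma(7.5, 43.305).
The mode of Inverse-Gamma(a, b) is b/(a+1) = 43.305/8.5 ≈ 5.0947.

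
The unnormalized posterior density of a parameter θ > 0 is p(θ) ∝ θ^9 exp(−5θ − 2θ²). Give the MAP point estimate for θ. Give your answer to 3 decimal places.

θ̂_MAP = 1.000

ℓ'(θ) = 9/θ − 5 − 4θ. Setting this to zero and multiplying by θ: 4θ² + 5θ − 9 = 0.
θ = (−5 + √(5² + 4·4·9)) / (2·4) = (−5 + √169) / 8 = (−5 + 13)/8 = 1.
ℓ''(θ) = −9/θ² − 4 < 0, confirming a maximum.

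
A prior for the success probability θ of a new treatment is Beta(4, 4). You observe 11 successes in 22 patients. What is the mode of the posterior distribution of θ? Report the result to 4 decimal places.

θ̂_MAP = 0.5000

Prior: Beta(4, 4).
Data: 11 successes in 22 trials. The binomial likelihood contributes θ^11(1−θ)^11, so the posterior is Beta(4+11, 4+11) = Beta(15, 15).
For Beta(a, b) with a, b > 1 the mode is (a−1)/(a+b−2) = 14/28 ≈ 0.5000.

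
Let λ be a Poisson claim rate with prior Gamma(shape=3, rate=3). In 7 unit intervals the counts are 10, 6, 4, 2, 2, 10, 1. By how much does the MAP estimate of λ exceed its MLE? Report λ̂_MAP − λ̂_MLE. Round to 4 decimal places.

Σxᵢ = 35. Posterior is Gamma(38, 10); MAP = (38−1)/10 = 37/10 ≈ 3.70000.
MLE = x̄ = 35/7 ≈ 5.00000.
Difference = 37/10 − 35/7 = -13/10 ≈ -1.3000.

MAP − MLE = -1.3000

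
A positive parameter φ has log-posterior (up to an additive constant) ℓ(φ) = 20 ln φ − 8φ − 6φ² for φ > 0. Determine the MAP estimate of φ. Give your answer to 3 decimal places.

φ̂_MAP = 1.000

ℓ'(φ) = 20/φ − 8 − 12φ. Setting this to zero and multiplying by φ: 12φ² + 8φ − 20 = 0.
φ = (−8 + √(8² + 4·12·20)) / (2·12) = (−8 + √1024) / 24 = (−8 + 32)/24 = 1.
ℓ''(φ) = −20/φ² − 12 < 0, confirming a maximum.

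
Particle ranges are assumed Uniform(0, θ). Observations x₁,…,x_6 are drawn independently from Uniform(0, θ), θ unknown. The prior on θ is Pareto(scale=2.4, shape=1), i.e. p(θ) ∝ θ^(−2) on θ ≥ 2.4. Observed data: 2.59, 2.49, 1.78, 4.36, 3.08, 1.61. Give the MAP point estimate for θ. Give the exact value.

θ̂_MAP = 4.36

The Uniform(0, θ) likelihood is θ^(−n) for θ ≥ max(xᵢ), zero otherwise. Here max(xᵢ) = 4.36.
Posterior ∝ θ^(−2) · θ^(−6) = θ^(−8) on θ ≥ max(2.4, 4.36) = 4.36.
This density is strictly decreasing in θ, so the posterior mode lies at the lower boundary of the support.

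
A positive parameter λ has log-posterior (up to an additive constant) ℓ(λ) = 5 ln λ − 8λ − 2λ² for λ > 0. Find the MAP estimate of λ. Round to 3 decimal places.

ℓ'(λ) = 5/λ − 8 − 4λ. Setting this to zero and multiplying by λ: 4λ² + 8λ − 5 = 0.
λ = (−8 + √(8² + 4·4·5)) / (2·4) = (−8 + √144) / 8 = (−8 + 12)/8 = 1/2.
ℓ''(λ) = −5/λ² − 4 < 0, confirming a maximum.

λ̂_MAP = 0.500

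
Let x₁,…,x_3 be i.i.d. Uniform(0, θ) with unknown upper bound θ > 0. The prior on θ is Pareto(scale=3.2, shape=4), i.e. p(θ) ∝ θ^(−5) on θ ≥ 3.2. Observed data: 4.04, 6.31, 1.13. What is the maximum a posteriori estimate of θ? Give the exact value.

The Uniform(0, θ) likelihood is θ^(−n) for θ ≥ max(xᵢ), zero otherwise. Here max(xᵢ) = 6.31.
Posterior ∝ θ^(−5) · θ^(−3) = θ^(−8) on θ ≥ max(3.2, 6.31) = 6.31.
This density is strictly decreasing in θ, so the posterior mode lies at the lower boundary of the support.

θ̂_MAP = 6.31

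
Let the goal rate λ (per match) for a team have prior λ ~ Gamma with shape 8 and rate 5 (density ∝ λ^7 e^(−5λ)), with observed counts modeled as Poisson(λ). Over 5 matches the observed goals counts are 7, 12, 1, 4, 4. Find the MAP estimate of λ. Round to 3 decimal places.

Σxᵢ = 7+12+1+4+4 = 28, with n = 5.
Posterior ∝ λ^7e^(−5λ) · λ^28e^(−5λ) = λ^35e^(−10λ), i.e. Gamma(shape=36, rate=10).
The mode of a Gamma(a, b) with a ≥ 1 (shape–rate) is (a−1)/b = 35/10 ≈ 3.500.

λ̂_MAP = 3.500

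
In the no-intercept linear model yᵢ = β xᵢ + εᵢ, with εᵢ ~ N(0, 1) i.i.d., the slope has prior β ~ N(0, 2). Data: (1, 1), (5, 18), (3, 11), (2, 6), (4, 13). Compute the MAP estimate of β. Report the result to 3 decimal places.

β̂_MAP = 3.387

log p(β | y) = −Σ(yᵢ − βxᵢ)²/(2·1) − β²/(2·2) + const.
Setting the derivative to zero: Σxᵢ(yᵢ − βxᵢ)/1 − β/2 = 0, so β = Σxᵢyᵢ / (Σxᵢ² + σ²/τ²).
Σxᵢyᵢ = 1·1 + 5·18 + 3·11 + 2·6 + 4·13 = 188; Σxᵢ² = 55; σ²/τ² = 0.5.
β̂_MAP = 188 / (55 + 0.5) = 188/55.5 ≈ 3.387.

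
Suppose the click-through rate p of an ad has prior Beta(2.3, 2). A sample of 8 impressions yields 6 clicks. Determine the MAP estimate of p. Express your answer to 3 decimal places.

p̂_MAP = 0.709

Prior: Beta(2.3, 2).
Data: 6 successes in 8 trials. The binomial likelihood contributes p^6(1−p)^2, so the posterior is Beta(2.3+6, 2+2) = Beta(8.3, 4).
For Beta(a, b) with a, b > 1 the mode is (a−1)/(a+b−2) = 7.3/10.3 ≈ 0.709.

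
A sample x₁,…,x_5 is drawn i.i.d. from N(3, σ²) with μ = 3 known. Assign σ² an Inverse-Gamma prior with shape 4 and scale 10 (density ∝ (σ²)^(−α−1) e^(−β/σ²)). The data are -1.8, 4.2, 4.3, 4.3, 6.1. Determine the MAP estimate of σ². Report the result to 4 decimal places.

Sum of squared deviations about the known mean: SS = (-1.8−3)² + (4.2−3)² + (4.3−3)² + (4.3−3)² + (6.1−3)² = 37.47.
The Normal likelihood contributes (σ²)^(−n/2) exp(−SS/(2σ²)), so the posterior is Inverse-Gamma(α + n/2, β + SS/2) = Inverse-Gamma(6.5, 28.735).
The mode of Inverse-Gamma(a, b) is b/(a+1) = 28.735/7.5 ≈ 3.8313.

σ̂²_MAP = 3.8313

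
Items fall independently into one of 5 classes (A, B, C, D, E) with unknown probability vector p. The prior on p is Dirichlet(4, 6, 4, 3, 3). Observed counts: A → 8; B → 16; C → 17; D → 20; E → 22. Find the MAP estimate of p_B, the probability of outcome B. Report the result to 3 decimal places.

MAP estimate of p_B = 0.214

The posterior is Dirichlet(αᵢ + nᵢ) = Dirichlet(12, 22, 21, 23, 25).
For a Dirichlet(a₁,…,a_K) with all aᵢ > 1, the mode has j-th component (aⱼ − 1)/(Σaᵢ − K).
Here Σaᵢ = 103 and K = 5, so p_B = (22 − 1)/(103 − 5) = 21/98 ≈ 0.214.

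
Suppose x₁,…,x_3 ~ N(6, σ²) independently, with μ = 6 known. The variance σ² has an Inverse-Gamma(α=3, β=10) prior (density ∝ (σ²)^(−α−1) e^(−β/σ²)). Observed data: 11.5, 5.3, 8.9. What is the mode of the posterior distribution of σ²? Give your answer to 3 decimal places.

Sum of squared deviations about the known mean: SS = (11.5−6)² + (5.3−6)² + (8.9−6)² = 39.15.
The Normal likelihood contributes (σ²)^(−n/2) exp(−SS/(2σ²)), so the posterior is Inverse-Gamma(α + n/2, β + SS/2) = Inverse-Gamma(4.5, 29.575).
The mode of Inverse-Gamma(a, b) is b/(a+1) = 29.575/5.5 ≈ 5.377.

σ̂²_MAP = 5.377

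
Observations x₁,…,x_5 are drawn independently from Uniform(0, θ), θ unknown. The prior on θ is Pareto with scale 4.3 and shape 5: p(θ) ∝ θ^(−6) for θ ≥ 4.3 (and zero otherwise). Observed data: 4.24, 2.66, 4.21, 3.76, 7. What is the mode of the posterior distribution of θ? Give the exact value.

The Uniform(0, θ) likelihood is θ^(−n) for θ ≥ max(xᵢ), zero otherwise. Here max(xᵢ) = 7.
Posterior ∝ θ^(−6) · θ^(−5) = θ^(−11) on θ ≥ max(4.3, 7) = 7.
This density is strictly decreasing in θ, so the posterior mode lies at the lower boundary of the support.

θ̂_MAP = 7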